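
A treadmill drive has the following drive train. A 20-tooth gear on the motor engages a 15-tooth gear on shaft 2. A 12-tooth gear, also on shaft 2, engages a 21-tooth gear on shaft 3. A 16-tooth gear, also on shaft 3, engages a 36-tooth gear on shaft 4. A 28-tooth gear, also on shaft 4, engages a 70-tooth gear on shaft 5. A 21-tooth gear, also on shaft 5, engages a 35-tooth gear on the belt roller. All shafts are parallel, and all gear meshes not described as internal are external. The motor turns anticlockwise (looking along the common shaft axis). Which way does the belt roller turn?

clockwise

the motor → shaft 2: external mesh, 1 reversal → CW.
shaft 2 → shaft 3: external mesh, 1 reversal → CCW.
shaft 3 → shaft 4: external mesh, 1 reversal → CW.
shaft 4 → shaft 5: external mesh, 1 reversal → CCW.
shaft 5 → the belt roller: external mesh, 1 reversal → CW.
5 reversals in total — an odd number — so the belt roller turns opposite to the motor.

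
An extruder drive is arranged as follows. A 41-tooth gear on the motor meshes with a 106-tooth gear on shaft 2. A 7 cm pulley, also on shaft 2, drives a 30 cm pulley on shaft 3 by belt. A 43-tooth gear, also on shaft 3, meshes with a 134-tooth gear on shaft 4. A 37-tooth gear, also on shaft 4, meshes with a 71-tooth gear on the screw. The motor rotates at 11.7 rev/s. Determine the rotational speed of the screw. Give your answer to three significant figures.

the motor → shaft 2 (gear mesh, 106/41): 11.7 ÷ 2.5854 = 4.5255 rev/s
shaft 2 → shaft 3 (belt, 30/7): 4.5255 ÷ 4.2857 = 1.0559 rev/s
shaft 3 → shaft 4 (gear mesh, 134/43): 1.0559 ÷ 3.1163 = 0.33885 rev/s
shaft 4 → the screw (gear mesh, 71/37): 0.33885 ÷ 1.9189 = 0.17658 rev/s

0.177 rev/s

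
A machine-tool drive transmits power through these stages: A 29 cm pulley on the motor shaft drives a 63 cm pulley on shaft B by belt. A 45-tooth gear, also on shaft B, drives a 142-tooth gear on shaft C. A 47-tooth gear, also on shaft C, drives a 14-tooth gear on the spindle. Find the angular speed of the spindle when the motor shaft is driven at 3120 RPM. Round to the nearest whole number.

the motor shaft → shaft B (belt, 63/29): 3120 ÷ 2.1724 = 1436.2 RPM
shaft B → shaft C (gear mesh, 142/45): 1436.2 ÷ 3.1556 = 455.13 RPM
shaft C → the spindle (gear mesh, 14/47): 455.13 ÷ 0.29787 = 1527.9 RPM

1528 RPM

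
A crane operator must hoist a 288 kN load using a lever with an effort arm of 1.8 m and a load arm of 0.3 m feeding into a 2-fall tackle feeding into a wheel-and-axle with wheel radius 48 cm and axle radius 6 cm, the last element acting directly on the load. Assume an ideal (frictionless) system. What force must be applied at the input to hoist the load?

3 kN

Lever MA = effort arm / load arm = 1.8/0.3 = 6.
Block-and-tackle MA = number of supporting rope parts = 2.
Wheel-and-axle MA = R/r = 48/6 = 8.
Combined ideal MA = 6 × 2 × 8 = 96.
Effort = load / MA = 288 / 96 = 3 kN.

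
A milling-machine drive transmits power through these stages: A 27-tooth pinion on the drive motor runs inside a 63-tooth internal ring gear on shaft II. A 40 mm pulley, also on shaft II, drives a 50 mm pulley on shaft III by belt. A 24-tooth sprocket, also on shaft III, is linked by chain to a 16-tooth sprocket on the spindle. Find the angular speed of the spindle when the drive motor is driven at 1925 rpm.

990 rpm

internal gear 63/27 = 2.3333 → 1925/2.3333 = 825 rpm
belt 50/40 = 1.25 → 825/1.25 = 660 rpm
chain 16/24 = 0.66667 → 660/0.66667 = 990 rpm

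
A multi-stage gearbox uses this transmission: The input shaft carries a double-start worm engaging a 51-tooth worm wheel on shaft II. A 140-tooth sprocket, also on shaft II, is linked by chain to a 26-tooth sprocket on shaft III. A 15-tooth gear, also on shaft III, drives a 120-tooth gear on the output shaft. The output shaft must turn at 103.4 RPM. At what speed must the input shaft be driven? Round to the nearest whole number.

3917 RPM

Overall ratio R = 25.5 × 0.18571 × 8 = 37.886.
Required input speed = output speed × R = 103.4 × 37.886 = 3917.4 RPM.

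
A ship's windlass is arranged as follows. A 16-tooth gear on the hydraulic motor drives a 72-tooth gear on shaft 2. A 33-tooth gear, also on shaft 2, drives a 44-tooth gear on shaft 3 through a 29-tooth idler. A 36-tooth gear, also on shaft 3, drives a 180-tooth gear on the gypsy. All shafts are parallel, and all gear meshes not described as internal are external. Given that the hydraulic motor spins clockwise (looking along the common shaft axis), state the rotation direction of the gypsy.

clockwise

the hydraulic motor → shaft 2: external mesh, 1 reversal → CCW.
shaft 2 → shaft 3: driver → idler → driven is 2 external meshes, 2 reversals → CCW.
shaft 3 → the gypsy: external mesh, 1 reversal → CW.
4 reversals in total — an even number — so the gypsy turns the same way as the hydraulic motor.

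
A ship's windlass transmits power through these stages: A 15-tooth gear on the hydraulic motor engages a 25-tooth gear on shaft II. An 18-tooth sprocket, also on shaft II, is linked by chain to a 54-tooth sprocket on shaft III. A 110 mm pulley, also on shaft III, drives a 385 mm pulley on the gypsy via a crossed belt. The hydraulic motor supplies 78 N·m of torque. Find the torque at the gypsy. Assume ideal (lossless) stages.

After the gear mesh (25/15): 78 × 1.6667 = 130 N·m
After the chain (54/18): 130 × 3 = 390 N·m
After the belt (385/110): 390 × 3.5 = 1365 N·m

1365 N·m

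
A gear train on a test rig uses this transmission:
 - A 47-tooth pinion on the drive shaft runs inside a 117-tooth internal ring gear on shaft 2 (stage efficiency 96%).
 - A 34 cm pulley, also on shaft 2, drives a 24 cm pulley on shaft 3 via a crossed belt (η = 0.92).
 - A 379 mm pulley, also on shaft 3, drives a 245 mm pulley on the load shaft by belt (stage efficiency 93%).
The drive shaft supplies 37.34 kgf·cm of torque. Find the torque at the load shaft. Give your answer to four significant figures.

34.84 kgf·cm

internal gear 117/47 = 2.4894 → τ = 37.34·2.4894·0.96 = 89.235 kgf·cm
belt 24/34 = 0.70588 → τ = 89.235·0.70588·0.92 = 57.95 kgf·cm
belt 245/379 = 0.64644 → τ = 57.95·0.64644·0.93 = 34.839 kgf·cm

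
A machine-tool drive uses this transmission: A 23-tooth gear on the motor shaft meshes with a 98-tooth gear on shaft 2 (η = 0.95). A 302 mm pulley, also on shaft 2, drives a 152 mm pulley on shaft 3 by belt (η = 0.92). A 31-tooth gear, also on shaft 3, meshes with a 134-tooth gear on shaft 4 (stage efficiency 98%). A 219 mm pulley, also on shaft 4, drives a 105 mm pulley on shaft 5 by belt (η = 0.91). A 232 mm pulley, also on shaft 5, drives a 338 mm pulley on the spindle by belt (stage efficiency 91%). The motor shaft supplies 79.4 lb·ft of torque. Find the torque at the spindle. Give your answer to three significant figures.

365 lb·ft

Gear mesh: ratio = 98/23 = 4.2609; torque at shaft 2 = 79.4 × 4.2609 × 0.95 = 321.4 lb·ft.
Belt: ratio = 152/302 = 0.50331; torque at shaft 3 = 321.4 × 0.50331 × 0.92 = 148.82 lb·ft.
Gear mesh: ratio = 134/31 = 4.3226; torque at shaft 4 = 148.82 × 4.3226 × 0.98 = 630.43 lb·ft.
Belt: ratio = 105/219 = 0.47945; torque at shaft 5 = 630.43 × 0.47945 × 0.91 = 275.06 lb·ft.
Belt: ratio = 338/232 = 1.4569; torque at the spindle = 275.06 × 1.4569 × 0.91 = 364.66 lb·ft.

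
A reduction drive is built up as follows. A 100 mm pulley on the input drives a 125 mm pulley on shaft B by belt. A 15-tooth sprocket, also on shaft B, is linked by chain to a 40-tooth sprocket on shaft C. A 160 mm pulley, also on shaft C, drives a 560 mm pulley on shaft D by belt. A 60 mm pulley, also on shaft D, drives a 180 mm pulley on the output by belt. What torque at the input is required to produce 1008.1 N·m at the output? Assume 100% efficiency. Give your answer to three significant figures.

28.8 N·m

Overall ratio R = 1.25 × 2.6667 × 3.5 × 3 = 35.
Input torque = output torque / R = 1008.1 / 35 = 28.803 N·m.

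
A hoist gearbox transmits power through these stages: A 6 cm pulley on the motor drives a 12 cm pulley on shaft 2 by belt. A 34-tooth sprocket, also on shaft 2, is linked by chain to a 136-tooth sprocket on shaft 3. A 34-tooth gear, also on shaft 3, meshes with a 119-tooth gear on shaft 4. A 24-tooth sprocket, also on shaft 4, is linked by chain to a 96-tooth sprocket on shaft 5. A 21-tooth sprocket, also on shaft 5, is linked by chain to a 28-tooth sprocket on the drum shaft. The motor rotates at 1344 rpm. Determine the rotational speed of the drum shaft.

the motor → shaft 2 (belt, 12/6): 1344 ÷ 2 = 672 rpm
shaft 2 → shaft 3 (chain, 136/34): 672 ÷ 4 = 168 rpm
shaft 3 → shaft 4 (gear mesh, 119/34): 168 ÷ 3.5 = 48 rpm
shaft 4 → shaft 5 (chain, 96/24): 48 ÷ 4 = 12 rpm
shaft 5 → the drum shaft (chain, 28/21): 12 ÷ 1.3333 = 9 rpm

9 rpm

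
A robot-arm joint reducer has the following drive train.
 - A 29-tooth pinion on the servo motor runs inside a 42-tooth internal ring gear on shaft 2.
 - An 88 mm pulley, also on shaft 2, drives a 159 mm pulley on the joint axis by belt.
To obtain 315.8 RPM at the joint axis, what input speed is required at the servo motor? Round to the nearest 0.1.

826.4 RPM

Overall ratio R = 1.4483 × 1.8068 = 2.6168.
Required input speed = output speed × R = 315.8 × 2.6168 = 826.38 RPM.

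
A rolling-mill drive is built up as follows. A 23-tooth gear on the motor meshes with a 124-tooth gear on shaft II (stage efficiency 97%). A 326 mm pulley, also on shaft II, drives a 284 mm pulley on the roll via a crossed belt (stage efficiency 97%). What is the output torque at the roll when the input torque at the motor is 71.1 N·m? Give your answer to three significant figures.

After the gear mesh (124/23): 71.1 × 5.3913 × 0.97 = 371.82 N·m
After the belt (284/326): 371.82 × 0.87117 × 0.97 = 314.2 N·m

314 N·m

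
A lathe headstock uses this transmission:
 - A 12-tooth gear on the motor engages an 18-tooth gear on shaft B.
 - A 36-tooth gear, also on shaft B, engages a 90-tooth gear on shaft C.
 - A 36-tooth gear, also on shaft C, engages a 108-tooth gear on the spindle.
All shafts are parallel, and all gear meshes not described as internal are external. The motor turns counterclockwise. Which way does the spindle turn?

clockwise

the motor → shaft B: external mesh, 1 reversal → CW.
shaft B → shaft C: external mesh, 1 reversal → CCW.
shaft C → the spindle: external mesh, 1 reversal → CW.
3 reversals in total — an odd number — so the spindle turns opposite to the motor.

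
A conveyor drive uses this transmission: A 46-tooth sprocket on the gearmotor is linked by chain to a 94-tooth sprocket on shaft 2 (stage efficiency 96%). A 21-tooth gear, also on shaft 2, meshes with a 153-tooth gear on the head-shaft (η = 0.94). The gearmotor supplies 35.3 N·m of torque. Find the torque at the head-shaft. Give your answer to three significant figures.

474 N·m

Chain: ratio = 94/46 = 2.0435; torque at shaft 2 = 35.3 × 2.0435 × 0.96 = 69.249 N·m.
Gear mesh: ratio = 153/21 = 7.2857; torque at the head-shaft = 69.249 × 7.2857 × 0.94 = 474.26 N·m.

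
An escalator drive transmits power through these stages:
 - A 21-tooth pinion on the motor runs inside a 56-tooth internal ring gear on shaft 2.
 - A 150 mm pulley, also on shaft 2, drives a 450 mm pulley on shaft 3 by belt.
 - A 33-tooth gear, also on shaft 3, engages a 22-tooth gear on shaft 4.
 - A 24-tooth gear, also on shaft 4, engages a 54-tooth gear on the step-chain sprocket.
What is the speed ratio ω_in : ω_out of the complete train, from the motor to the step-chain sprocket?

Each stage contributes driven/driver: internal gear 56/21 = 2.6667, belt 450/150 = 3, gear mesh 22/33 = 0.66667, gear mesh 54/24 = 2.25.
Overall: 2.6667 × 3 × 0.66667 × 2.25 = 12.

12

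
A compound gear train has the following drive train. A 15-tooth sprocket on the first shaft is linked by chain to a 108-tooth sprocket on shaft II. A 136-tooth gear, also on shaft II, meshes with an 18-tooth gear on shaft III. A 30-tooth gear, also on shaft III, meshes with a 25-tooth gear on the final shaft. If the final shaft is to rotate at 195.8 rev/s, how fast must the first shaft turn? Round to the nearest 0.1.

155.5 rev/s

Overall ratio R = 7.2 × 0.13235 × 0.83333 = 0.79412.
Required input speed = output speed × R = 195.8 × 0.79412 = 155.49 rev/s.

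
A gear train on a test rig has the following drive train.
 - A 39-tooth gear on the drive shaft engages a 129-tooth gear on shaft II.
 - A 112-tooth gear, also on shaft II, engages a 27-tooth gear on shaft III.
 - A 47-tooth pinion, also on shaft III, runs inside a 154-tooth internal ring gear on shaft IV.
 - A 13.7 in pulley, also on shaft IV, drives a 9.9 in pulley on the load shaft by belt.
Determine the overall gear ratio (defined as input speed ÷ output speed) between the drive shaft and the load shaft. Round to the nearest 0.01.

1.89

Each stage contributes driven/driver: gear mesh 129/39 = 3.3077, gear mesh 27/112 = 0.24107, internal gear 154/47 = 3.2766, belt 9.9/13.7 = 0.72263.
Overall: 3.3077 × 0.24107 × 3.2766 × 0.72263 = 1.888.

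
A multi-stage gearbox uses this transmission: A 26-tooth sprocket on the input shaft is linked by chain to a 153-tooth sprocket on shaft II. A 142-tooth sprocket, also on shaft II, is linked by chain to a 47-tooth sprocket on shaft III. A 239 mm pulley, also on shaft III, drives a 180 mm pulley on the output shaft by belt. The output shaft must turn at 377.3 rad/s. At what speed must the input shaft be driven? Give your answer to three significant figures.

Overall ratio R = 5.8846 × 0.33099 × 0.75314 = 1.4669.
Required input speed = output speed × R = 377.3 × 1.4669 = 553.46 rad/s.

553 rad/s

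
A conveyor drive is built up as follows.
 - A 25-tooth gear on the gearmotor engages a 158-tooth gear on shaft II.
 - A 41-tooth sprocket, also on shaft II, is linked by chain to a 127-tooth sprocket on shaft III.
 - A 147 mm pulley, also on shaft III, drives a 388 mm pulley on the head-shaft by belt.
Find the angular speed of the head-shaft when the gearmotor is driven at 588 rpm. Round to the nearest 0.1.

11.4 rpm

Gear mesh: ratio = 158/25 = 6.32, so shaft II turns at 588 / 6.32 = 93.038 rpm.
Chain: ratio = 127/41 = 3.0976, so shaft III turns at 93.038 / 3.0976 = 30.036 rpm.
Belt: ratio = 388/147 = 2.6395, so the head-shaft turns at 30.036 / 2.6395 = 11.38 rpm.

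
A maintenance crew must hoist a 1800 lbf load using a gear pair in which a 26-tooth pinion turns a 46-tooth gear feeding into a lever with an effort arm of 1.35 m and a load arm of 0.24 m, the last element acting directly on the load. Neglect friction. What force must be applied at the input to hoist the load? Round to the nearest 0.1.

Gear pair MA = 46/26 = 1.7692.
Lever MA = effort arm / load arm = 1.35/0.24 = 5.625.
Combined ideal MA = 1.7692 × 5.625 = 9.9519.
Effort = load / MA = 1800 / 9.9519 = 180.87 lbf.

180.9 lbf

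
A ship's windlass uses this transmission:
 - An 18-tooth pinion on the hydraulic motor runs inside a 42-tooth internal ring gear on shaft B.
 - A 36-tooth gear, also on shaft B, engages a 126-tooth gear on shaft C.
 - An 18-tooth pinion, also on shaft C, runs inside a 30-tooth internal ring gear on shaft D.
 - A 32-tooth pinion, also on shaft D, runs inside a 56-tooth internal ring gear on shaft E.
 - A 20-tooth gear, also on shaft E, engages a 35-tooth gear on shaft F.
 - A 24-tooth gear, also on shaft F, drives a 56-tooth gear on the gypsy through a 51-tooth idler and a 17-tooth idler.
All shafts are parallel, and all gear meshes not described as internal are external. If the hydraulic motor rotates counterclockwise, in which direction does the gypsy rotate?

clockwise

the hydraulic motor → shaft B: internal mesh, same direction → CCW.
shaft B → shaft C: external mesh, 1 reversal → CW.
shaft C → shaft D: internal mesh, same direction → CW.
shaft D → shaft E: internal mesh, same direction → CW.
shaft E → shaft F: external mesh, 1 reversal → CCW.
shaft F → the gypsy: driver → idler → idler → driven is 3 external meshes, 3 reversals → CW.
5 reversals in total — an odd number — so the gypsy turns opposite to the hydraulic motor.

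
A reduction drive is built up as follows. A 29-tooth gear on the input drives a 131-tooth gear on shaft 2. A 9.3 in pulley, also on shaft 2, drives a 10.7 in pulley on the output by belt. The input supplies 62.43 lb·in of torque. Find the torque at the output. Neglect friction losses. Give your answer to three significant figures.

Gear mesh: ratio = 131/29 = 4.5172; torque at shaft 2 = 62.43 × 4.5172 = 282.01 lb·in.
Belt: ratio = 10.7/9.3 = 1.1505; torque at the output = 282.01 × 1.1505 = 324.46 lb·in.

324 lb·in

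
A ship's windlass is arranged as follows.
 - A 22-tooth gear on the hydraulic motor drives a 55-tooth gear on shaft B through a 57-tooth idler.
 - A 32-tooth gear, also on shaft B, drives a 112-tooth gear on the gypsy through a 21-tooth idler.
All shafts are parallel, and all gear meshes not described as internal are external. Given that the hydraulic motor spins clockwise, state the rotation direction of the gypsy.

the hydraulic motor → shaft B: driver → idler → driven is 2 external meshes, 2 reversals → CW.
shaft B → the gypsy: driver → idler → driven is 2 external meshes, 2 reversals → CW.
4 reversals in total — an even number — so the gypsy turns the same way as the hydraulic motor.

clockwise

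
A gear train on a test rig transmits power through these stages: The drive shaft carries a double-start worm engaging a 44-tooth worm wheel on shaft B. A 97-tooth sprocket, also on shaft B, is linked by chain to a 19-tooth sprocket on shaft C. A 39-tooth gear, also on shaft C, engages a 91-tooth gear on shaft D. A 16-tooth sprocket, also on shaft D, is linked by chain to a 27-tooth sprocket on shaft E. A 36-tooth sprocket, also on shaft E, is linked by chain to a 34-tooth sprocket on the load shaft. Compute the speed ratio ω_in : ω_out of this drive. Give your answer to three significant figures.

Each stage contributes driven/driver: worm 44/2 = 22, chain 19/97 = 0.19588, gear mesh 91/39 = 2.3333, chain 27/16 = 1.6875, chain 34/36 = 0.94444.
Overall: 22 × 0.19588 × 2.3333 × 1.6875 × 0.94444 = 16.025.

16.0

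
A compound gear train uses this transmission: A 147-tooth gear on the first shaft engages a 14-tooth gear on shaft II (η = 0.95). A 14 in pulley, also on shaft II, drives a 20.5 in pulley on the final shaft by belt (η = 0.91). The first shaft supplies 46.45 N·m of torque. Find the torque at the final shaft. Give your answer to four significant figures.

5.600 N·m

After the gear mesh (14/147): 46.45 × 0.095238 × 0.95 = 4.2026 N·m
After the belt (20.5/14): 4.2026 × 1.4643 × 0.91 = 5.6 N·m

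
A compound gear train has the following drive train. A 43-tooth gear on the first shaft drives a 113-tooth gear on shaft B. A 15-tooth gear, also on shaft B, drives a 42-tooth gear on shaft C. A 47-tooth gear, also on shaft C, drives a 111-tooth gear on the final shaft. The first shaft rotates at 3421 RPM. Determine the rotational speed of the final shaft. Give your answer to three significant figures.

the first shaft → shaft B (gear mesh, 113/43): 3421 ÷ 2.6279 = 1301.8 RPM
shaft B → shaft C (gear mesh, 42/15): 1301.8 ÷ 2.8 = 464.93 RPM
shaft C → the final shaft (gear mesh, 111/47): 464.93 ÷ 2.3617 = 196.86 RPM

197 RPM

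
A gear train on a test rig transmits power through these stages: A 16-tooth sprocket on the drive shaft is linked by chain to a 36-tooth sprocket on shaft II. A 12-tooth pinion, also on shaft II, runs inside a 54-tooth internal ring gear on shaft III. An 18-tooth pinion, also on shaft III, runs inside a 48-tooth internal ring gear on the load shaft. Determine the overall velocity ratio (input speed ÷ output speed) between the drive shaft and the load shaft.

Each stage contributes driven/driver: chain 36/16 = 2.25, internal gear 54/12 = 4.5, internal gear 48/18 = 2.6667.
Overall: 2.25 × 4.5 × 2.6667 = 27.

27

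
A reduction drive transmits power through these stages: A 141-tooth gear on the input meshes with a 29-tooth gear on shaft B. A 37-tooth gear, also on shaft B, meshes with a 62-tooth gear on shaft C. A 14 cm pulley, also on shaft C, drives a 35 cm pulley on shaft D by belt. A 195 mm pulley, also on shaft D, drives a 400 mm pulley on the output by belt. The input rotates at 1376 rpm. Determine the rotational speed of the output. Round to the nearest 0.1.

778.5 rpm

the input → shaft B (gear mesh, 29/141): 1376 ÷ 0.20567 = 6690.2 rpm
shaft B → shaft C (gear mesh, 62/37): 6690.2 ÷ 1.6757 = 3992.5 rpm
shaft C → shaft D (belt, 35/14): 3992.5 ÷ 2.5 = 1597 rpm
shaft D → the output (belt, 400/195): 1597 ÷ 2.0513 = 778.55 rpm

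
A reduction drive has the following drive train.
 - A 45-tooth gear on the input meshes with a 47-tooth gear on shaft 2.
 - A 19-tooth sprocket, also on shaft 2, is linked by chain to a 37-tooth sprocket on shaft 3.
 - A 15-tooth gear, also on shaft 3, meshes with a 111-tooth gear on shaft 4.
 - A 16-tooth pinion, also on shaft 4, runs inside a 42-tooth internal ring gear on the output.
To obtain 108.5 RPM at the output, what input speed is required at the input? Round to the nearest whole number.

Overall ratio R = 1.0444 × 1.9474 × 7.4 × 2.625 = 39.509.
Required input speed = output speed × R = 108.5 × 39.509 = 4286.7 RPM.

4287 RPM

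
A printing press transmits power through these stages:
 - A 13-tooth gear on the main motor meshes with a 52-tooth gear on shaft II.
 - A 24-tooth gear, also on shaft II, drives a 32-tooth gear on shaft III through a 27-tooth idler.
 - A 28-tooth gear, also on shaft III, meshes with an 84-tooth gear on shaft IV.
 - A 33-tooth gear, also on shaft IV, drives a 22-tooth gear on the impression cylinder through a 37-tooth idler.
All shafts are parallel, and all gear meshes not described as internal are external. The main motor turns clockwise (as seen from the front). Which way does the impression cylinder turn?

clockwise

the main motor → shaft II: external mesh, 1 reversal → CCW.
shaft II → shaft III: driver → idler → driven is 2 external meshes, 2 reversals → CCW.
shaft III → shaft IV: external mesh, 1 reversal → CW.
shaft IV → the impression cylinder: driver → idler → driven is 2 external meshes, 2 reversals → CW.
6 reversals in total — an even number — so the impression cylinder turns the same way as the main motor.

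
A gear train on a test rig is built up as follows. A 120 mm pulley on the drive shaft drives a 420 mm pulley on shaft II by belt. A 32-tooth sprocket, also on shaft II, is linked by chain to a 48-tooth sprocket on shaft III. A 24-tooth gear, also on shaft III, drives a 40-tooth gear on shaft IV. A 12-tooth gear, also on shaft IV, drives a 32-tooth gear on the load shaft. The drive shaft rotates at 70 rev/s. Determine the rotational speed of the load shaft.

the drive shaft → shaft II (belt, 420/120): 70 ÷ 3.5 = 20 rev/s
shaft II → shaft III (chain, 48/32): 20 ÷ 1.5 = 13.333 rev/s
shaft III → shaft IV (gear mesh, 40/24): 13.333 ÷ 1.6667 = 8 rev/s
shaft IV → the load shaft (gear mesh, 32/12): 8 ÷ 2.6667 = 3 rev/s

3 rev/s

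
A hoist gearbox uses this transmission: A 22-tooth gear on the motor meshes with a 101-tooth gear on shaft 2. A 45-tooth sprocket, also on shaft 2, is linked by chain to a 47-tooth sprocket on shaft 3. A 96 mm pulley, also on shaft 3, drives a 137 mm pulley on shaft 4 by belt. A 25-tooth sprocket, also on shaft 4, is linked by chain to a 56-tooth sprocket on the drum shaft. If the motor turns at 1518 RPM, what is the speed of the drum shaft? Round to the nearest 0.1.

99.0 RPM

Gear mesh: ratio = 101/22 = 4.5909, so shaft 2 turns at 1518 / 4.5909 = 330.65 RPM.
Chain: ratio = 47/45 = 1.0444, so shaft 3 turns at 330.65 / 1.0444 = 316.58 RPM.
Belt: ratio = 137/96 = 1.4271, so shaft 4 turns at 316.58 / 1.4271 = 221.84 RPM.
Chain: ratio = 56/25 = 2.24, so the drum shaft turns at 221.84 / 2.24 = 99.035 RPM.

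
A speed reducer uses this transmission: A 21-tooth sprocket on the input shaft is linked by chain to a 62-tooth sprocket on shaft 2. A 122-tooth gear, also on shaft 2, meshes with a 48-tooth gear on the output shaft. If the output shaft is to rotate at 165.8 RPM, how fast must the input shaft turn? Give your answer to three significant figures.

Overall ratio R = 2.9524 × 0.39344 = 1.1616.
Required input speed = output speed × R = 165.8 × 1.1616 = 192.59 RPM.

193 RPM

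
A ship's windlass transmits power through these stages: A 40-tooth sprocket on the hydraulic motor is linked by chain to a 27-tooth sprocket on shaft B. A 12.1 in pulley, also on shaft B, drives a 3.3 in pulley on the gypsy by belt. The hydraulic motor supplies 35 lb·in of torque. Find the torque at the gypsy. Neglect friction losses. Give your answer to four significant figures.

After the chain (27/40): 35 × 0.675 = 23.625 lb·in
After the belt (3.3/12.1): 23.625 × 0.27273 = 6.4432 lb·in

6.443 lb·in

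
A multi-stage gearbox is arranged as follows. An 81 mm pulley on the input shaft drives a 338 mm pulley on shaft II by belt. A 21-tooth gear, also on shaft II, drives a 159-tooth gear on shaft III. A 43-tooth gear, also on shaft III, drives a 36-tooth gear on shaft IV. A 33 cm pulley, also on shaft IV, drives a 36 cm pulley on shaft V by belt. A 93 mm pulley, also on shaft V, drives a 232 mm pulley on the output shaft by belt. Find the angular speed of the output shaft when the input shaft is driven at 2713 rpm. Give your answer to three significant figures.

37.7 rpm

belt 338/81 = 4.1728 → 2713/4.1728 = 650.16 rpm
gear mesh 159/21 = 7.5714 → 650.16/7.5714 = 85.87 rpm
gear mesh 36/43 = 0.83721 → 85.87/0.83721 = 102.57 rpm
belt 36/33 = 1.0909 → 102.57/1.0909 = 94.019 rpm
belt 232/93 = 2.4946 → 94.019/2.4946 = 37.689 rpm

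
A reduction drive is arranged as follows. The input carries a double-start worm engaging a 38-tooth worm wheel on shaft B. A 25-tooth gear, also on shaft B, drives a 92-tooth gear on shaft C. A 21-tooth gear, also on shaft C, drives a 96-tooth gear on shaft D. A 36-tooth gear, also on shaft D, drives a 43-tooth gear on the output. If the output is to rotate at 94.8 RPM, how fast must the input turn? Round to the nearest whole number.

Overall ratio R = 19 × 3.68 × 4.5714 × 1.1944 = 381.79.
Required input speed = output speed × R = 94.8 × 381.79 = 36193 RPM.

36193 RPM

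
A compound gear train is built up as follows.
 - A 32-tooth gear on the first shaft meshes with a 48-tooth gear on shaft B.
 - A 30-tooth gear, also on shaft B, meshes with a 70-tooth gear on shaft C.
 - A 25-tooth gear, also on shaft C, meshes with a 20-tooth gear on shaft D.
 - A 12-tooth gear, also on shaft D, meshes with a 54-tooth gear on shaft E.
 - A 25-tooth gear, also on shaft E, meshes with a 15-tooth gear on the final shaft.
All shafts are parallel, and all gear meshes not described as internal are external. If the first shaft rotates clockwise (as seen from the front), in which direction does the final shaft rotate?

the first shaft → shaft B: external mesh, 1 reversal → CCW.
shaft B → shaft C: external mesh, 1 reversal → CW.
shaft C → shaft D: external mesh, 1 reversal → CCW.
shaft D → shaft E: external mesh, 1 reversal → CW.
shaft E → the final shaft: external mesh, 1 reversal → CCW.
5 reversals in total — an odd number — so the final shaft turns opposite to the first shaft.

counterclockwise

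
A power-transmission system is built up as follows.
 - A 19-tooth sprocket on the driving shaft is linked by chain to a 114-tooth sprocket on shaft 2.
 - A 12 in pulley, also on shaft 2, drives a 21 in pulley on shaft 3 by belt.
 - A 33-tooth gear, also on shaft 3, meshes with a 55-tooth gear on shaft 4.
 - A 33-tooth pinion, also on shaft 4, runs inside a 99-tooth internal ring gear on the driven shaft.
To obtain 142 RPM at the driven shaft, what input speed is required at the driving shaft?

7455 RPM

Overall ratio R = 6 × 1.75 × 1.6667 × 3 = 52.5.
Required input speed = output speed × R = 142 × 52.5 = 7455 RPM.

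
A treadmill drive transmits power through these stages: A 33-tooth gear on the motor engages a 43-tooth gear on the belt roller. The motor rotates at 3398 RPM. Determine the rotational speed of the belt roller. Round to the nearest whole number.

2608 RPM

the motor → the belt roller (gear mesh, 43/33): 3398 ÷ 1.303 = 2607.8 RPM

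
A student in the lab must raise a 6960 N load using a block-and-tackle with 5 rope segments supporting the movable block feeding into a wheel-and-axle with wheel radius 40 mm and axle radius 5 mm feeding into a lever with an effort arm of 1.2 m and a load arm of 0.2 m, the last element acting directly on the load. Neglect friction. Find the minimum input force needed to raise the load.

29 N

Block-and-tackle MA = number of supporting rope parts = 5.
Wheel-and-axle MA = R/r = 40/5 = 8.
Lever MA = effort arm / load arm = 1.2/0.2 = 6.
Combined ideal MA = 5 × 8 × 6 = 240.
Effort = load / MA = 6960 / 240 = 29 N.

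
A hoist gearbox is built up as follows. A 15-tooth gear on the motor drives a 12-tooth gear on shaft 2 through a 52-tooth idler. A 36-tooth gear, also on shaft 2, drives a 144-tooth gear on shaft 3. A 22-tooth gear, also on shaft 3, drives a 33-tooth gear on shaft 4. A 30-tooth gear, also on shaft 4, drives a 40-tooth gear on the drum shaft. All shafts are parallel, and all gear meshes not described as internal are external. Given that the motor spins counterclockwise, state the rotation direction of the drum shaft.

clockwise

the motor → shaft 2: driver → idler → driven is 2 external meshes, 2 reversals → CCW.
shaft 2 → shaft 3: external mesh, 1 reversal → CW.
shaft 3 → shaft 4: external mesh, 1 reversal → CCW.
shaft 4 → the drum shaft: external mesh, 1 reversal → CW.
5 reversals in total — an odd number — so the drum shaft turns opposite to the motor.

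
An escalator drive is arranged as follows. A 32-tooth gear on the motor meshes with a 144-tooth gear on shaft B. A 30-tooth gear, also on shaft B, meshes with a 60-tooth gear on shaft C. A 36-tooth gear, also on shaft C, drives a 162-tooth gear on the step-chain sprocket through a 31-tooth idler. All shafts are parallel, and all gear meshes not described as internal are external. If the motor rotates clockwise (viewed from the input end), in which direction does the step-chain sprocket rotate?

clockwise

the motor → shaft B: external mesh, 1 reversal → CCW.
shaft B → shaft C: external mesh, 1 reversal → CW.
shaft C → the step-chain sprocket: driver → idler → driven is 2 external meshes, 2 reversals → CW.
4 reversals in total — an even number — so the step-chain sprocket turns the same way as the motor.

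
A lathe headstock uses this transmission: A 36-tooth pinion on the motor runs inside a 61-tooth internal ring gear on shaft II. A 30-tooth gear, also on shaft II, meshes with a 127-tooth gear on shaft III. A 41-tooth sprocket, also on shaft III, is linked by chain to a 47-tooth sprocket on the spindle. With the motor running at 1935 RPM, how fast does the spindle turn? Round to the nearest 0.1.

235.3 RPM

the motor → shaft II (internal gear, 61/36): 1935 ÷ 1.6944 = 1142 RPM
shaft II → shaft III (gear mesh, 127/30): 1142 ÷ 4.2333 = 269.76 RPM
shaft III → the spindle (chain, 47/41): 269.76 ÷ 1.1463 = 235.32 RPM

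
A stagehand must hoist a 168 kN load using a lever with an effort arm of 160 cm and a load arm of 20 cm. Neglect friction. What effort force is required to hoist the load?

Lever MA = effort arm / load arm = 160/20 = 8.
Effort = load / MA = 168 / 8 = 21 kN.

21 kN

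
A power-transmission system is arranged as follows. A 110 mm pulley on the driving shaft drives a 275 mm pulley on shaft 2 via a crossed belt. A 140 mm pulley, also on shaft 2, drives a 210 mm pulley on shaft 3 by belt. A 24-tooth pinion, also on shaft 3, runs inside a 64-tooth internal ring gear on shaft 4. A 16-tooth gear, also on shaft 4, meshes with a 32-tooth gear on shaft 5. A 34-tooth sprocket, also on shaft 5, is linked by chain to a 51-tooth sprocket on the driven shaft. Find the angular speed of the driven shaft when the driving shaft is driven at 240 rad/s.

8 rad/s

belt 275/110 = 2.5 → 240/2.5 = 96 rad/s
belt 210/140 = 1.5 → 96/1.5 = 64 rad/s
internal gear 64/24 = 2.6667 → 64/2.6667 = 24 rad/s
gear mesh 32/16 = 2 → 24/2 = 12 rad/s
chain 51/34 = 1.5 → 12/1.5 = 8 rad/s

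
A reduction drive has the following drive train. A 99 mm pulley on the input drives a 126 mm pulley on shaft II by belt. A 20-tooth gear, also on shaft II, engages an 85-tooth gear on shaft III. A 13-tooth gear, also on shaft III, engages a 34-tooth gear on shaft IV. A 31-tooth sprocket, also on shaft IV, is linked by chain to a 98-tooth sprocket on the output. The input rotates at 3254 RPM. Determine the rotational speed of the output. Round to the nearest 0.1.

belt 126/99 = 1.2727 → 3254/1.2727 = 2556.7 RPM
gear mesh 85/20 = 4.25 → 2556.7/4.25 = 601.58 RPM
gear mesh 34/13 = 2.6154 → 601.58/2.6154 = 230.02 RPM
chain 98/31 = 3.1613 → 230.02/3.1613 = 72.76 RPM

72.8 RPM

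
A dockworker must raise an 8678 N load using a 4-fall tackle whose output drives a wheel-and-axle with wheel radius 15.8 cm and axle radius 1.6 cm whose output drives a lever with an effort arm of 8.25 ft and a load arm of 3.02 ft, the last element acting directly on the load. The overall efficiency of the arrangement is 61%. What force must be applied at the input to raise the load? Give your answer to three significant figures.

Block-and-tackle MA = number of supporting rope parts = 4.
Wheel-and-axle MA = R/r = 15.8/1.6 = 9.875.
Lever MA = effort arm / load arm = 8.25/3.02 = 2.7318.
Combined ideal MA = 4 × 9.875 × 2.7318 = 107.91.
Actual MA = 107.91 × 0.61 = 65.822.
Effort = load / actual MA = 8678 / 65.822 = 131.84 N.

132 N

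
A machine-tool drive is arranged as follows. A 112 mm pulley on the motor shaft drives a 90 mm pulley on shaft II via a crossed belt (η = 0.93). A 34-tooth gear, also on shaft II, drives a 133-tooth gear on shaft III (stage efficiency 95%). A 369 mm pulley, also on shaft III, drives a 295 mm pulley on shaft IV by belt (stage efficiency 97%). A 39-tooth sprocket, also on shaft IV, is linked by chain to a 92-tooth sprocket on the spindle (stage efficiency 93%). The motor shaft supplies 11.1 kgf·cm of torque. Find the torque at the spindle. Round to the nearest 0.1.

52.4 kgf·cm

After the belt (90/112): 11.1 × 0.80357 × 0.93 = 8.2953 kgf·cm
After the gear mesh (133/34): 8.2953 × 3.9118 × 0.95 = 30.827 kgf·cm
After the belt (295/369): 30.827 × 0.79946 × 0.97 = 23.905 kgf·cm
After the chain (92/39): 23.905 × 2.359 × 0.93 = 52.445 kgf·cm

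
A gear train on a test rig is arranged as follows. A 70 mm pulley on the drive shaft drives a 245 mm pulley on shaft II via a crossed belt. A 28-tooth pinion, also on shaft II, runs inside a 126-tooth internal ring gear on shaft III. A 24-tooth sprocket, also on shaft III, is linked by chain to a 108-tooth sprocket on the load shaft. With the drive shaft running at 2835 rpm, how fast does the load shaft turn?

the drive shaft → shaft II (belt, 245/70): 2835 ÷ 3.5 = 810 rpm
shaft II → shaft III (internal gear, 126/28): 810 ÷ 4.5 = 180 rpm
shaft III → the load shaft (chain, 108/24): 180 ÷ 4.5 = 40 rpm

40 rpm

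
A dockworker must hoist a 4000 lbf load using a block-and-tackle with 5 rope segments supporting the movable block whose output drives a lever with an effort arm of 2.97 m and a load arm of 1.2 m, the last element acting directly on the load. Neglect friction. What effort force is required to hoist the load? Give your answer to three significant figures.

323 lbf

Block-and-tackle MA = number of supporting rope parts = 5.
Lever MA = effort arm / load arm = 2.97/1.2 = 2.475.
Combined ideal MA = 5 × 2.475 = 12.375.
Effort = load / MA = 4000 / 12.375 = 323.23 lbf.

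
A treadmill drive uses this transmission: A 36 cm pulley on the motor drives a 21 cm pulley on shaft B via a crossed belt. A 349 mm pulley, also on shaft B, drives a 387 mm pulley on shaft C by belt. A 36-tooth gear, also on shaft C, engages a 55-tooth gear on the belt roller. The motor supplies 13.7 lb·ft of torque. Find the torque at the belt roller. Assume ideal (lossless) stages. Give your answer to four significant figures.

13.54 lb·ft

Belt: ratio = 21/36 = 0.58333; torque at shaft B = 13.7 × 0.58333 = 7.9917 lb·ft.
Belt: ratio = 387/349 = 1.1089; torque at shaft C = 7.9917 × 1.1089 = 8.8618 lb·ft.
Gear mesh: ratio = 55/36 = 1.5278; torque at the belt roller = 8.8618 × 1.5278 = 13.539 lb·ft.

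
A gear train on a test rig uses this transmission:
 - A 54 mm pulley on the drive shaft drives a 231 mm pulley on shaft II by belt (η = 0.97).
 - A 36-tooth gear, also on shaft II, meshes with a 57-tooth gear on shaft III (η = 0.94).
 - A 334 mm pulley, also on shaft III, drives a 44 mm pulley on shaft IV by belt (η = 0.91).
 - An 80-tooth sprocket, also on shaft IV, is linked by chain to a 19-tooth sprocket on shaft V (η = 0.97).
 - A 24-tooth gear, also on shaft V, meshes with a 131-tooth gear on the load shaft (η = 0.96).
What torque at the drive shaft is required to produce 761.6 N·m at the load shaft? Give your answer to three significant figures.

852 N·m

Overall ratio R = 4.2778 × 1.5833 × 0.13174 × 0.2375 × 5.4583 = 1.1567; overall efficiency η = 0.97 × 0.94 × 0.91 × 0.97 × 0.96 = 0.7727.
Input torque = output torque / (R × η) = 761.6 / (1.1567 × 0.7727) = 852.16 N·m.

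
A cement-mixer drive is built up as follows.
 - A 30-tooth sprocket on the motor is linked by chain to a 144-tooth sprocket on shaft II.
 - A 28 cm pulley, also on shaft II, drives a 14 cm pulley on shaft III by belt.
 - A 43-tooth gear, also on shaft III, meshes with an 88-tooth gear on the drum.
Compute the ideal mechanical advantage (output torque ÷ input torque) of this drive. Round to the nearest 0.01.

4.91

Each stage contributes driven/driver: chain 144/30 = 4.8, belt 14/28 = 0.5, gear mesh 88/43 = 2.0465.
Overall: 4.8 × 0.5 × 2.0465 = 4.9116.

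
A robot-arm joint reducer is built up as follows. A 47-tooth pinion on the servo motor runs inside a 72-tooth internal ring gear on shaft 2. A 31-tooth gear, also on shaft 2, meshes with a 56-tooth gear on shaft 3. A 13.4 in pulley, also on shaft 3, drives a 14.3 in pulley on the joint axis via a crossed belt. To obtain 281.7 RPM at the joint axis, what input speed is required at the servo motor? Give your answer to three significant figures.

832 RPM

Overall ratio R = 1.5319 × 1.8065 × 1.0672 = 2.9532.
Required input speed = output speed × R = 281.7 × 2.9532 = 831.92 RPM.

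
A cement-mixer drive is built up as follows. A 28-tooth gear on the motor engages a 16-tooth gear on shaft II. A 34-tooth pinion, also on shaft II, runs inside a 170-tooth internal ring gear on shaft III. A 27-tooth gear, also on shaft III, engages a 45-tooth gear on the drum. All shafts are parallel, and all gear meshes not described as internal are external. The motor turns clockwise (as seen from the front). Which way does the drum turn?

clockwise

the motor → shaft II: external mesh, 1 reversal → CCW.
shaft II → shaft III: internal mesh, same direction → CCW.
shaft III → the drum: external mesh, 1 reversal → CW.
2 reversals in total — an even number — so the drum turns the same way as the motor.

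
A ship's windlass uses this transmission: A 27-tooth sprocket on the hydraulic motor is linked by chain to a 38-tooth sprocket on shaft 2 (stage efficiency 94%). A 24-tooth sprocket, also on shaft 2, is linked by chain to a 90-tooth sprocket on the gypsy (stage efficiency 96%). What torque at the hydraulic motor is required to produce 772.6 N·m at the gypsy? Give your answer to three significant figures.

Overall ratio R = 1.4074 × 3.75 = 5.2778; overall efficiency η = 0.94 × 0.96 = 0.9024.
Input torque = output torque / (R × η) = 772.6 / (5.2778 × 0.9024) = 162.22 N·m.

162 N·m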